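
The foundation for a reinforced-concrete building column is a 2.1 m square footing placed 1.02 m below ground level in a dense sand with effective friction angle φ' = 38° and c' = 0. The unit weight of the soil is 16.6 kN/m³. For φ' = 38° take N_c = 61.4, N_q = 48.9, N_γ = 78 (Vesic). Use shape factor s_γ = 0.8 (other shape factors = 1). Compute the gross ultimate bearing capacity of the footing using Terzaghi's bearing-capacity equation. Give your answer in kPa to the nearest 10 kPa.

Effective surcharge at the founding depth q = γ·D_f = 16.6 × 1.02 = 16.932 kPa.
q_ult = q·N_q + 0.5·γ·B·N_γ·s_γ
     = 16.932 × 48.9 + 0.5 × 16.6 × 2.1 × 78 × 0.8
     = 827.97 + 1087.6 = 1915.6 kPa.

q_ult ≈ 1920 kPa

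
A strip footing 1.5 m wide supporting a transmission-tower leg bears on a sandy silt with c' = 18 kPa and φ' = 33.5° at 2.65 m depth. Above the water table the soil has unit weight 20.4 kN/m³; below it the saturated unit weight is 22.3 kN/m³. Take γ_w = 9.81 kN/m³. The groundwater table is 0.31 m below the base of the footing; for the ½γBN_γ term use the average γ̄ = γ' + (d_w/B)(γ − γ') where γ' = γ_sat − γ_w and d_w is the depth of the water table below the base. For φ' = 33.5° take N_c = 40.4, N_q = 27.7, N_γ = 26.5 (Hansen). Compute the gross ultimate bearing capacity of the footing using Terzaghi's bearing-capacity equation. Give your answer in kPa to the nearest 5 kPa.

q = γ·D_f = 20.4 × 2.65 = 54.06 kPa.
γ' = 12.49 kN/m³; averaging over the depth B below the base, γ̄ = γ' + (d_w/B)(γ − γ') = 14.125 kN/m³.
c·N_c = 18 × 40.4 = 727.2 kPa
q·N_q = 54.06 × 27.7 = 1497.5 kPa
0.5·γ·B·N_γ = 0.5 × 14.125 × 1.5 × 26.5 = 280.73 kPa
q_ult = 727.2 + 1497.5 + 280.73 = 2505.4 kPa.

q_ult ≈ 2505 kPa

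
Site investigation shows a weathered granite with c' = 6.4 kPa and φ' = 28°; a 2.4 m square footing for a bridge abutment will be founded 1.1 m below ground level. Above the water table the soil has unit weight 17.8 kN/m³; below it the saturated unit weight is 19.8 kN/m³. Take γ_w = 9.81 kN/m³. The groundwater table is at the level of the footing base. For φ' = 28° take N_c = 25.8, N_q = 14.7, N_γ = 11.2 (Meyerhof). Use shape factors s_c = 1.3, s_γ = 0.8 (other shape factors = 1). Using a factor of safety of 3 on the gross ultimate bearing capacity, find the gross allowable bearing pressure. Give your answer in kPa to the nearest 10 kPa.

q_all ≈ 200 kPa

Overburden at base level: q = 17.8 × 1.1 = 19.58 kPa.
Below the base the soil is submerged, so the ½γBN_γ term uses γ' = 19.8 − 9.81 = 9.99 kN/m³.
Cohesion term c·N_c·s_c = 6.4 × 25.8 × 1.3 = 214.66 kPa; surcharge term q·N_q = 19.58 × 14.7 = 287.83 kPa; self-weight term 0.5·γ·B·N_γ·s_γ = 0.5 × 9.99 × 2.4 × 11.2 × 0.8 = 107.41 kPa.
q_ult = 214.66 + 287.83 + 107.41 = 609.89 kPa.
q_all = 609.89 / 3 = 203.3 kPa.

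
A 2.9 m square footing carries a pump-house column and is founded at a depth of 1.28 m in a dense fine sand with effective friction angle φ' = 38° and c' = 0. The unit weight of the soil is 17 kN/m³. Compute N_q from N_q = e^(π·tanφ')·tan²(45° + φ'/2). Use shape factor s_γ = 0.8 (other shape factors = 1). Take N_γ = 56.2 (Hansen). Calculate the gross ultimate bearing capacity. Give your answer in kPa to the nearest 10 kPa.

tan38° = 0.7813, so N_q = e^(π×0.7813)·tan²(64°) = 11.64 × 4.204 = 48.93.
Effective surcharge at the founding depth q = γ·D_f = 17 × 1.28 = 21.76 kPa.
q_ult = q·N_q + 0.5·γ·B·N_γ·s_γ
     = 21.76 × 48.933 + 0.5 × 17 × 2.9 × 56.2 × 0.8
     = 1064.8 + 1108.3 = 2173.1 kPa.

q_ult ≈ 2170 kPa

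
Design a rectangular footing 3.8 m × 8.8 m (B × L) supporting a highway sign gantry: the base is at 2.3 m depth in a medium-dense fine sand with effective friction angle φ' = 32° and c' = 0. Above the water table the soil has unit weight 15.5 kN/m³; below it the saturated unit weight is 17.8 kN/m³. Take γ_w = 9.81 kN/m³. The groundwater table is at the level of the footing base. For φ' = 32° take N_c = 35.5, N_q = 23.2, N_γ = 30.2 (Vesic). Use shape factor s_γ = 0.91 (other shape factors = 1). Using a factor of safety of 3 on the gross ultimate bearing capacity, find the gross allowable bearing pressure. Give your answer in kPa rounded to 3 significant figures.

Overburden at base level: q = 15.5 × 2.3 = 35.65 kPa.
Below the base the soil is submerged, so the ½γBN_γ term uses γ' = 17.8 − 9.81 = 7.99 kN/m³.
Surcharge term q·N_q = 35.65 × 23.2 = 827.08 kPa; self-weight term 0.5·γ·B·N_γ·s_γ = 0.5 × 7.99 × 3.8 × 30.2 × 0.91 = 417.2 kPa.
q_ult = 827.08 + 417.2 = 1244.3 kPa.
q_all = 1244.3 / 3 = 414.76 kPa.

q_all ≈ 415 kPa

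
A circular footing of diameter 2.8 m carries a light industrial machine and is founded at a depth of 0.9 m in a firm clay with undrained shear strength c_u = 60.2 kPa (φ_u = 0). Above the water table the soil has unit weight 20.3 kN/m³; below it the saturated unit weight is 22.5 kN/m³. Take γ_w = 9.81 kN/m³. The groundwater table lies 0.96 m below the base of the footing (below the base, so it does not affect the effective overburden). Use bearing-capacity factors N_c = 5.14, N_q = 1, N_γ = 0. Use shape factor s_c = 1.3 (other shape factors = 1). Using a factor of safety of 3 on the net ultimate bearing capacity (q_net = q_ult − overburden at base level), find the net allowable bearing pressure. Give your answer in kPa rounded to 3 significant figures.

q = γ·D_f = 20.3 × 0.9 = 18.27 kPa.
c·N_c·s_c = 60.2 × 5.14 × 1.3 = 402.26 kPa
q·N_q = 18.27 × 1 = 18.27 kPa
q_ult = 402.26 + 18.27 = 420.53 kPa.
q_net = 420.53 − 18.27 = 402.26 kPa.
q_all(net) = 402.26 / 3 = 134.09 kPa.

q_all(net) ≈ 134 kPa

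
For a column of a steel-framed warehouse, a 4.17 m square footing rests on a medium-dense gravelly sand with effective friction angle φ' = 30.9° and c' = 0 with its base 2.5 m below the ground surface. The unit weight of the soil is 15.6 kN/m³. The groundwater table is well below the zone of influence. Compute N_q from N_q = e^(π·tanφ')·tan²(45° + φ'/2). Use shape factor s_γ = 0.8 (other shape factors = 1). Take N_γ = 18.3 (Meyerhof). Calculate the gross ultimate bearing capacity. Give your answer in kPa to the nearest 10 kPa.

tan30.9° = 0.5985, so N_q = e^(π×0.5985)·tan²(60.45°) = 6.555 × 3.111 = 20.39.
Effective surcharge at the founding depth q = γ·D_f = 15.6 × 2.5 = 39 kPa.
q_ult = q·N_q + 0.5·γ·B·N_γ·s_γ
     = 39 × 20.394 + 0.5 × 15.6 × 4.17 × 18.3 × 0.8
     = 795.38 + 476.18 = 1271.6 kPa.

q_ult ≈ 1270 kPa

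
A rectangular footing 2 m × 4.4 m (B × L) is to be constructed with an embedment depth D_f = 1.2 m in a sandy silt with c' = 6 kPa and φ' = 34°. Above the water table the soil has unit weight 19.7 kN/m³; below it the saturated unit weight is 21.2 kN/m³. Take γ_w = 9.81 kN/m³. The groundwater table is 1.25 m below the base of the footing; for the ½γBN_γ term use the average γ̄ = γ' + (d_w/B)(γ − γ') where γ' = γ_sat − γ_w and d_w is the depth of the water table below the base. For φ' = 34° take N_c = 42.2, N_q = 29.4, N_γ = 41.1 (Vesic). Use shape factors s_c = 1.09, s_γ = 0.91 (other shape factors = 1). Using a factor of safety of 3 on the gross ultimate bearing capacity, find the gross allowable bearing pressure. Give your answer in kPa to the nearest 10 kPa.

Effective surcharge at the founding depth q = γ·D_f = 19.7 × 1.2 = 23.64 kPa.
With d_w = 1.25 m < B, γ̄ = 11.39 + (1.25/2) × (19.7 − 11.39) = 16.584 kN/m³.
q_ult = c·N_c·s_c + q·N_q + 0.5·γ·B·N_γ·s_γ
     = 6 × 42.2 × 1.09 + 23.64 × 29.4 + 0.5 × 16.584 × 2 × 41.1 × 0.91
     = 275.99 + 695.02 + 620.25 = 1591.3 kPa.
q_all = 1591.3 / 3 = 530.42 kPa.

q_all ≈ 530 kPa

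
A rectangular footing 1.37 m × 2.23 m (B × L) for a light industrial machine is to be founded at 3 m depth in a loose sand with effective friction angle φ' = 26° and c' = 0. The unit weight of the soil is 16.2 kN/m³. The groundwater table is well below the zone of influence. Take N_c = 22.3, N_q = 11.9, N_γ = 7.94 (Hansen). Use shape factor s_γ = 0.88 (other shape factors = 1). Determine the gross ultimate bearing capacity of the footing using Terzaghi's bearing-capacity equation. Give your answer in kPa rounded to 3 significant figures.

Overburden at base level: q = 16.2 × 3 = 48.6 kPa.
Surcharge term q·N_q = 48.6 × 11.9 = 578.34 kPa; self-weight term 0.5·γ·B·N_γ·s_γ = 0.5 × 16.2 × 1.37 × 7.94 × 0.88 = 77.537 kPa.
q_ult = 578.34 + 77.537 = 655.88 kPa.

q_ult ≈ 656 kPa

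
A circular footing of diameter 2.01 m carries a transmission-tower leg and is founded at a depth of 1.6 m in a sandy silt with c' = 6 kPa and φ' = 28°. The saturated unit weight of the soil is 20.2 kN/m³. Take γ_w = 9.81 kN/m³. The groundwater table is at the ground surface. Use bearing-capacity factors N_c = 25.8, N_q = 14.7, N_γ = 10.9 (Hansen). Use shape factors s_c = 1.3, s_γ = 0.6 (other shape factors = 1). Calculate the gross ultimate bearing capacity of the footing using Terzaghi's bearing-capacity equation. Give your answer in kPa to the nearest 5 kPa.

With the water table at the surface the whole profile is submerged: γ' = 20.2 − 9.81 = 10.39 kN/m³, so q = γ'·D_f = 16.624 kPa; the same γ' applies in the ½γBN_γ term.
q_ult = c·N_c·s_c + q·N_q + 0.5·γ·B·N_γ·s_γ
     = 6 × 25.8 × 1.3 + 16.624 × 14.7 + 0.5 × 10.39 × 2.01 × 10.9 × 0.6
     = 201.24 + 244.37 + 68.29 = 513.9 kPa.

q_ult ≈ 515 kPa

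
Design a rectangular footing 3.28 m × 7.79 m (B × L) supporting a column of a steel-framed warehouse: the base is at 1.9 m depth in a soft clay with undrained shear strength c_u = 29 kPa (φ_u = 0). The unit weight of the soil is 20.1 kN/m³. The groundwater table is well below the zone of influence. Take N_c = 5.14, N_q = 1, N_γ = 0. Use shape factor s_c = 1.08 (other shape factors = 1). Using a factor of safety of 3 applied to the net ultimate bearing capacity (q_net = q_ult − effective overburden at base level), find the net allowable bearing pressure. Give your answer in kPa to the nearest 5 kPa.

Effective surcharge at the founding depth q = γ·D_f = 20.1 × 1.9 = 38.19 kPa.
q_ult = c·N_c·s_c + q·N_q
     = 29 × 5.14 × 1.08 + 38.19 × 1
     = 160.98 + 38.19 = 199.17 kPa.
Net ultimate: q_net = 199.17 − 38.19 = 160.98 kPa.
q_all(net) = 160.98 / 3 = 53.662 kPa.

q_all(net) ≈ 55 kPa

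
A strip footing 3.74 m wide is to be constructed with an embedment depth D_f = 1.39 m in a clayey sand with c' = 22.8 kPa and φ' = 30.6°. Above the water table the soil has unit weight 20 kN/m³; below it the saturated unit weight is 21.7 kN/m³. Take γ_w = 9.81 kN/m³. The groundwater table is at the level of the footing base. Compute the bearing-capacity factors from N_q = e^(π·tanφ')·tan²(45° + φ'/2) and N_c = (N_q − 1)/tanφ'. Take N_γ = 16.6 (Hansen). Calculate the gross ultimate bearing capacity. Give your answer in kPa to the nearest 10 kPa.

q_ult ≈ 1640 kPa

tan30.6° = 0.5914, so N_q = e^(π×0.5914)·tan²(60.3°) = 6.41 × 3.074 = 19.7.
N_c = (19.7 − 1)/tan30.6° = 31.63.
Effective surcharge at the founding depth q = γ·D_f = 20 × 1.39 = 27.8 kPa.
The water table coincides with the base, so in the self-weight term γ → γ' = 11.89 kN/m³.
q_ult = c·N_c + q·N_q + 0.5·γ·B·N_γ
     = 22.8 × 31.626 + 27.8 × 19.704 + 0.5 × 11.89 × 3.74 × 16.6
     = 721.08 + 547.76 + 369.09 = 1637.9 kPa.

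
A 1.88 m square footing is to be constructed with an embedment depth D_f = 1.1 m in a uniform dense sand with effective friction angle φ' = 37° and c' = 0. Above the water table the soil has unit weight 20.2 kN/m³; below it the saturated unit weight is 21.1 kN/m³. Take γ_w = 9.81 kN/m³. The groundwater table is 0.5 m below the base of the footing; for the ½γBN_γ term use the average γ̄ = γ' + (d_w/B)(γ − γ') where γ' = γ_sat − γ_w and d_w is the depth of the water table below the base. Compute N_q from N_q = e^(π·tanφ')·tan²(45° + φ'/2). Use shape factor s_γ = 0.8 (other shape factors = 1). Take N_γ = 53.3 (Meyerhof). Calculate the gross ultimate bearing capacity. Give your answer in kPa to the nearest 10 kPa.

q_ult ≈ 1500 kPa

tan37° = 0.7536, so N_q = e^(π×0.7536)·tan²(63.5°) = 10.669 × 4.023 = 42.92.
Overburden at base level: q = 20.2 × 1.1 = 22.22 kPa.
The water table is 0.5 m below the base (< B = 1.88 m), so the ½γBN_γ term uses γ̄ = γ' + (d_w/B)(γ − γ') = 11.29 + (0.5/1.88)(20.2 − 11.29) = 13.66 kN/m³.
Surcharge term q·N_q = 22.22 × 42.92 = 953.68 kPa; self-weight term 0.5·γ·B·N_γ·s_γ = 0.5 × 13.66 × 1.88 × 53.3 × 0.8 = 547.5 kPa.
q_ult = 953.68 + 547.5 = 1501.2 kPa.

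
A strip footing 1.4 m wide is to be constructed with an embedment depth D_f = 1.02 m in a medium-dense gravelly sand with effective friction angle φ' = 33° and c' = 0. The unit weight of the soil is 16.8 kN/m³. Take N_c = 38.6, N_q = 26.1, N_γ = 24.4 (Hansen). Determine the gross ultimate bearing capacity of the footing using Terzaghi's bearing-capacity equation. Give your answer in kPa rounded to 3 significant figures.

q_ult ≈ 734 kPa

q = γ·D_f = 16.8 × 1.02 = 17.136 kPa.
q·N_q = 17.136 × 26.1 = 447.25 kPa
0.5·γ·B·N_γ = 0.5 × 16.8 × 1.4 × 24.4 = 286.94 kPa
q_ult = 447.25 + 286.94 = 734.19 kPa.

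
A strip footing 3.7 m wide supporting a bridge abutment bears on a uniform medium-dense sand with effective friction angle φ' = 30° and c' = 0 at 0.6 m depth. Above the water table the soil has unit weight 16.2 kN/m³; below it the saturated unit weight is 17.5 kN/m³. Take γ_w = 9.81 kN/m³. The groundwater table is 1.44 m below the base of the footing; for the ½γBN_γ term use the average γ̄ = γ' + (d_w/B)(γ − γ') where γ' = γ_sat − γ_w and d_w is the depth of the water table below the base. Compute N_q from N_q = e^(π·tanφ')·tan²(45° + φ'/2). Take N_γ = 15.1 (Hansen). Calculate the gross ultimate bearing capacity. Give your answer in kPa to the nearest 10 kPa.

tan30° = 0.5774, so N_q = e^(π×0.5774)·tan²(60°) = 6.134 × 3.0 = 18.4.
Effective surcharge at the founding depth q = γ·D_f = 16.2 × 0.6 = 9.72 kPa.
With d_w = 1.44 m < B, γ̄ = 7.69 + (1.44/3.7) × (16.2 − 7.69) = 11.002 kN/m³.
q_ult = q·N_q + 0.5·γ·B·N_γ
     = 9.72 × 18.401 + 0.5 × 11.002 × 3.7 × 15.1
     = 178.86 + 307.34 = 486.2 kPa.

q_ult ≈ 490 kPa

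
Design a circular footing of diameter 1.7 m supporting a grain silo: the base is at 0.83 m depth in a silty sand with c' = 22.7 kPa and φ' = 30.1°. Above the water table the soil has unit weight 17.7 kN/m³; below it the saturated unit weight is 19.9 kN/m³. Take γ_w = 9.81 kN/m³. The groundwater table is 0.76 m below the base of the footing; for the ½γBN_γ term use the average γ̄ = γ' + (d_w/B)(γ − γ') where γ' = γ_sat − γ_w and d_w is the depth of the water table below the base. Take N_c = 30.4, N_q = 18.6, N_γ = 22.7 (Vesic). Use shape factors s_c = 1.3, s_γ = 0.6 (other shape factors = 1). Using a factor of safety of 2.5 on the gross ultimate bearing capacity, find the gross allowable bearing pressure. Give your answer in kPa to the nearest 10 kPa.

Effective surcharge at the founding depth q = γ·D_f = 17.7 × 0.83 = 14.691 kPa.
With d_w = 0.76 m < B, γ̄ = 10.09 + (0.76/1.7) × (17.7 − 10.09) = 13.492 kN/m³.
q_ult = c·N_c·s_c + q·N_q + 0.5·γ·B·N_γ·s_γ
     = 22.7 × 30.4 × 1.3 + 14.691 × 18.6 + 0.5 × 13.492 × 1.7 × 22.7 × 0.6
     = 897.1 + 273.25 + 156.2 = 1326.6 kPa.
q_all = 1326.6 / 2.5 = 530.62 kPa.

q_all ≈ 530 kPa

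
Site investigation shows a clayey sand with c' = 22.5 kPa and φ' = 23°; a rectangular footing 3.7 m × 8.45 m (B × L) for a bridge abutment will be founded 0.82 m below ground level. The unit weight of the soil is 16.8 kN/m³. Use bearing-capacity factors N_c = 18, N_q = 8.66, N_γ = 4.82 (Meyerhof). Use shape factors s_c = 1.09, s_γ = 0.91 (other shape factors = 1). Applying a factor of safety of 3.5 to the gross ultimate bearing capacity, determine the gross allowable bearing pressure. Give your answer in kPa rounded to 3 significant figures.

q_all ≈ 199 kPa

Effective surcharge at the founding depth q = γ·D_f = 16.8 × 0.82 = 13.776 kPa.
q_ult = c·N_c·s_c + q·N_q + 0.5·γ·B·N_γ·s_γ
     = 22.5 × 18 × 1.09 + 13.776 × 8.66 + 0.5 × 16.8 × 3.7 × 4.82 × 0.91
     = 441.45 + 119.3 + 136.32 = 697.07 kPa.
q_all = q_ult / FS = 697.07 / 3.5 = 199.16 kPa.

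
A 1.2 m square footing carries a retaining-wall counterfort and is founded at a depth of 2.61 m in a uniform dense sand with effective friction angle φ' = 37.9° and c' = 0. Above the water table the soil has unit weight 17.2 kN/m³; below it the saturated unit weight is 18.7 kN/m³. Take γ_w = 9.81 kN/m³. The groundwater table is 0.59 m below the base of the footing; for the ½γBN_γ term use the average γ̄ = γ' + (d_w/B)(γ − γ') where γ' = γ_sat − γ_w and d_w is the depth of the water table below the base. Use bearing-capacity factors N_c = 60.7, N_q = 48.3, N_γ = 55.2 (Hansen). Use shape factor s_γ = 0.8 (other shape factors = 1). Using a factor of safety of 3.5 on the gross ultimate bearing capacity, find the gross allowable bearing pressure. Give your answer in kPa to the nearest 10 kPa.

Overburden at base level: q = 17.2 × 2.61 = 44.892 kPa.
The water table is 0.59 m below the base (< B = 1.2 m), so the ½γBN_γ term uses γ̄ = γ' + (d_w/B)(γ − γ') = 8.89 + (0.59/1.2)(17.2 − 8.89) = 12.976 kN/m³.
Surcharge term q·N_q = 44.892 × 48.3 = 2168.3 kPa; self-weight term 0.5·γ·B·N_γ·s_γ = 0.5 × 12.976 × 1.2 × 55.2 × 0.8 = 343.81 kPa.
q_ult = 2168.3 + 343.81 = 2512.1 kPa.
q_all = 2512.1 / 3.5 = 717.74 kPa.

q_all ≈ 720 kPa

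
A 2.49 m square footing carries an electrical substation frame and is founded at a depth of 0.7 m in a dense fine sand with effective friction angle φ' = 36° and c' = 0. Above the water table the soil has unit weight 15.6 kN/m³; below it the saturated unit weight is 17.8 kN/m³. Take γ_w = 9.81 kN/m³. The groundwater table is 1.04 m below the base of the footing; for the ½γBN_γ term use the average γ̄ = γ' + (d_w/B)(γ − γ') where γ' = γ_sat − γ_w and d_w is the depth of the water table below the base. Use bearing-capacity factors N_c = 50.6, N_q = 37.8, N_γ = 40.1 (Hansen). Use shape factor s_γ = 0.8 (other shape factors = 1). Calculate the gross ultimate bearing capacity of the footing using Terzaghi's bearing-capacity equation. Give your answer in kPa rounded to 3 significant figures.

q_ult ≈ 859 kPa

Effective surcharge at the founding depth q = γ·D_f = 15.6 × 0.7 = 10.92 kPa.
With d_w = 1.04 m < B, γ̄ = 7.99 + (1.04/2.49) × (15.6 − 7.99) = 11.168 kN/m³.
q_ult = q·N_q + 0.5·γ·B·N_γ·s_γ
     = 10.92 × 37.8 + 0.5 × 11.168 × 2.49 × 40.1 × 0.8
     = 412.78 + 446.06 = 858.84 kPa.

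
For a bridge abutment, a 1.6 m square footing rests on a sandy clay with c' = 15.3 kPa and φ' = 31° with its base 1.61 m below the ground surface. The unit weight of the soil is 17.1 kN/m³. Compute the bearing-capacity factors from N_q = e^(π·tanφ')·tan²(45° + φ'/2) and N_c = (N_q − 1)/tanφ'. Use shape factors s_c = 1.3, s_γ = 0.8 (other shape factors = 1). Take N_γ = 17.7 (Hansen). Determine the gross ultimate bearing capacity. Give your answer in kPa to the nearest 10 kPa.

tan31° = 0.6009, so N_q = e^(π×0.6009)·tan²(60.5°) = 6.604 × 3.124 = 20.63.
N_c = (20.63 − 1)/tan31° = 32.67.
q = γ·D_f = 17.1 × 1.61 = 27.531 kPa.
c·N_c·s_c = 15.3 × 32.671 × 1.3 = 649.83 kPa
q·N_q = 27.531 × 20.631 = 567.99 kPa
0.5·γ·B·N_γ·s_γ = 0.5 × 17.1 × 1.6 × 17.7 × 0.8 = 193.71 kPa
q_ult = 649.83 + 567.99 + 193.71 = 1411.5 kPa.

q_ult ≈ 1410 kPa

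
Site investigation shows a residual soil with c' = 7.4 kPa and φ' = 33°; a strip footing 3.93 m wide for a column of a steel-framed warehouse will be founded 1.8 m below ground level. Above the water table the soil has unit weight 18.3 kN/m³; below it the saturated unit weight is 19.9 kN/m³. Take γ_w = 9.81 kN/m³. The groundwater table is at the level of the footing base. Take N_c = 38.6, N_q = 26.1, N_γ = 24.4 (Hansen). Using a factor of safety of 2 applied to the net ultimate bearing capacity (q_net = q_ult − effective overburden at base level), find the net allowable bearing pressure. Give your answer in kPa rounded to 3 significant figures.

Overburden at base level: q = 18.3 × 1.8 = 32.94 kPa.
Below the base the soil is submerged, so the ½γBN_γ term uses γ' = 19.9 − 9.81 = 10.09 kN/m³.
Cohesion term c·N_c = 7.4 × 38.6 = 285.64 kPa; surcharge term q·N_q = 32.94 × 26.1 = 859.73 kPa; self-weight term 0.5·γ·B·N_γ = 0.5 × 10.09 × 3.93 × 24.4 = 483.78 kPa.
q_ult = 285.64 + 859.73 + 483.78 = 1629.1 kPa.
Net ultimate: q_net = 1629.1 − 32.94 = 1596.2 kPa.
q_all(net) = 1596.2 / 2 = 798.1 kPa.

q_all(net) ≈ 798 kPa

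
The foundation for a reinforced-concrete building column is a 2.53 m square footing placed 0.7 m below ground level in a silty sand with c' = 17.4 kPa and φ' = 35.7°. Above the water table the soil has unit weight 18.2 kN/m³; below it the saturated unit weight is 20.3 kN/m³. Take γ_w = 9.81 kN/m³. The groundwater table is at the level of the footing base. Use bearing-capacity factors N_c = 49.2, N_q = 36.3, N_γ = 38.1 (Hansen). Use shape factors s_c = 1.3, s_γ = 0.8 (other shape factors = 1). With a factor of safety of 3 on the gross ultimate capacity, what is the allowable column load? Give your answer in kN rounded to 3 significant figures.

Overburden at base level: q = 18.2 × 0.7 = 12.74 kPa.
Below the base the soil is submerged, so the ½γBN_γ term uses γ' = 20.3 − 9.81 = 10.49 kN/m³.
Cohesion term c·N_c·s_c = 17.4 × 49.2 × 1.3 = 1112.9 kPa; surcharge term q·N_q = 12.74 × 36.3 = 462.46 kPa; self-weight term 0.5·γ·B·N_γ·s_γ = 0.5 × 10.49 × 2.53 × 38.1 × 0.8 = 404.47 kPa.
q_ult = 1112.9 + 462.46 + 404.47 = 1979.8 kPa.
Gross allowable pressure q_all = 1979.8 / 3 = 659.94 kPa.
Footing area = 6.4009 m², so allowable column load = 659.94 × 6.4009 = 4224.2 kN.

P_all ≈ 4220 kN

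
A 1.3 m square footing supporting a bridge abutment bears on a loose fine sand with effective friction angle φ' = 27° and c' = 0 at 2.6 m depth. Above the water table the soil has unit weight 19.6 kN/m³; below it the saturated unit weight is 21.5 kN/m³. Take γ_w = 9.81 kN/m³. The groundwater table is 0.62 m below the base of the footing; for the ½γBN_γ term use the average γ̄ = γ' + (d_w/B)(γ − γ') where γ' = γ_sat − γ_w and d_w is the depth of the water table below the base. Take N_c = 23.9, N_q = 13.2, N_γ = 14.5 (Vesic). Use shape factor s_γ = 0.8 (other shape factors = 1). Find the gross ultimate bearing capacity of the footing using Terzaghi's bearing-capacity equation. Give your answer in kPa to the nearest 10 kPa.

q_ult ≈ 790 kPa

q = γ·D_f = 19.6 × 2.6 = 50.96 kPa.
γ' = 11.69 kN/m³; averaging over the depth B below the base, γ̄ = γ' + (d_w/B)(γ − γ') = 15.462 kN/m³.
q·N_q = 50.96 × 13.2 = 672.67 kPa
0.5·γ·B·N_γ·s_γ = 0.5 × 15.462 × 1.3 × 14.5 × 0.8 = 116.59 kPa
q_ult = 672.67 + 116.59 = 789.26 kPa.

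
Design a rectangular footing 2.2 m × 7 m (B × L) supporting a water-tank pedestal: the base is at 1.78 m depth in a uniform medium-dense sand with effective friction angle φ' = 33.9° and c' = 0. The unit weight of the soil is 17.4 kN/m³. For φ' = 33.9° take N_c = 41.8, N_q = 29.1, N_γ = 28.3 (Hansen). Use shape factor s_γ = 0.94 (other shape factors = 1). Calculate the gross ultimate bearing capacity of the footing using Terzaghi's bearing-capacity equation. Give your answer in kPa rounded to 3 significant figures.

q_ult ≈ 1410 kPa

Effective surcharge at the founding depth q = γ·D_f = 17.4 × 1.78 = 30.972 kPa.
q_ult = q·N_q + 0.5·γ·B·N_γ·s_γ
     = 30.972 × 29.1 + 0.5 × 17.4 × 2.2 × 28.3 × 0.94
     = 901.29 + 509.16 = 1410.4 kPa.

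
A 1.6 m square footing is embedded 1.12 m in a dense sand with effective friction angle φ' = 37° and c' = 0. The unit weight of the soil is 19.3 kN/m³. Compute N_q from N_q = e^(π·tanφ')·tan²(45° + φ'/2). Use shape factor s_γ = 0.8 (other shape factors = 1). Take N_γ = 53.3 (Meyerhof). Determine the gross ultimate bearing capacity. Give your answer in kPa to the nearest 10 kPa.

tan37° = 0.7536, so N_q = e^(π×0.7536)·tan²(63.5°) = 10.669 × 4.023 = 42.92.
q = γ·D_f = 19.3 × 1.12 = 21.616 kPa.
q·N_q = 21.616 × 42.92 = 927.76 kPa
0.5·γ·B·N_γ·s_γ = 0.5 × 19.3 × 1.6 × 53.3 × 0.8 = 658.36 kPa
q_ult = 927.76 + 658.36 = 1586.1 kPa.

q_ult ≈ 1590 kPa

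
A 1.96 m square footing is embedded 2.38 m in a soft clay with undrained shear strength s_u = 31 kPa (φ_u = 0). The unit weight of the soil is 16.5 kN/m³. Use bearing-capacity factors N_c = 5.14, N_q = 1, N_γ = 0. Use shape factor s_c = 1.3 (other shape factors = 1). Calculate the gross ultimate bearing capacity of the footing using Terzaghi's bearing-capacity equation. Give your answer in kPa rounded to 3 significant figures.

Overburden at base level: q = 16.5 × 2.38 = 39.27 kPa.
Cohesion term c·N_c·s_c = 31 × 5.14 × 1.3 = 207.14 kPa; surcharge term q·N_q = 39.27 × 1 = 39.27 kPa.
q_ult = 207.14 + 39.27 = 246.41 kPa.

q_ult ≈ 246 kPa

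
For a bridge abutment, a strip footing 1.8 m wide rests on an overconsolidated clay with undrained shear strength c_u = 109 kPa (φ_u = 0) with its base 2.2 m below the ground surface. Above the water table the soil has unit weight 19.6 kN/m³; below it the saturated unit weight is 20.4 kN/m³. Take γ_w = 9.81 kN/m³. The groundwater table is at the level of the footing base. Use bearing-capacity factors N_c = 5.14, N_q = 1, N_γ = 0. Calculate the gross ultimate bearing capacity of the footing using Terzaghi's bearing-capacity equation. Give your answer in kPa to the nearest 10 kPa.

Effective surcharge at the founding depth q = γ·D_f = 19.6 × 2.2 = 43.12 kPa.
q_ult = c·N_c + q·N_q
     = 109 × 5.14 + 43.12 × 1
     = 560.26 + 43.12 = 603.38 kPa.

q_ult ≈ 600 kPa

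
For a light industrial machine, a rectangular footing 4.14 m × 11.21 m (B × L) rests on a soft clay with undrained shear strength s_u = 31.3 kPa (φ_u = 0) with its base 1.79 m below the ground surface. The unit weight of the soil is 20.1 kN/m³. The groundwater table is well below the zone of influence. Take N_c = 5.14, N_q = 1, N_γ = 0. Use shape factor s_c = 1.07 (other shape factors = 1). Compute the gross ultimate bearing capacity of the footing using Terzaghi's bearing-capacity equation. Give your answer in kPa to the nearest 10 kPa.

q_ult ≈ 210 kPa

q = γ·D_f = 20.1 × 1.79 = 35.979 kPa.
c·N_c·s_c = 31.3 × 5.14 × 1.07 = 172.14 kPa
q·N_q = 35.979 × 1 = 35.979 kPa
q_ult = 172.14 + 35.979 = 208.12 kPa.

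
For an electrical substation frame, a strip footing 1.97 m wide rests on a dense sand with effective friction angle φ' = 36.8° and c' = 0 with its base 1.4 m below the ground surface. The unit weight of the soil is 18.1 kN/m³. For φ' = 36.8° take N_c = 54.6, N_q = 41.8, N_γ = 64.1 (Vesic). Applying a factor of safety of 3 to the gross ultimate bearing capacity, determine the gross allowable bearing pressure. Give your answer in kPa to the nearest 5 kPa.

q_all ≈ 735 kPa

Overburden at base level: q = 18.1 × 1.4 = 25.34 kPa.
Surcharge term q·N_q = 25.34 × 41.8 = 1059.2 kPa; self-weight term 0.5·γ·B·N_γ = 0.5 × 18.1 × 1.97 × 64.1 = 1142.8 kPa.
q_ult = 1059.2 + 1142.8 = 2202 kPa.
q_all = q_ult / FS = 2202 / 3 = 734.01 kPa.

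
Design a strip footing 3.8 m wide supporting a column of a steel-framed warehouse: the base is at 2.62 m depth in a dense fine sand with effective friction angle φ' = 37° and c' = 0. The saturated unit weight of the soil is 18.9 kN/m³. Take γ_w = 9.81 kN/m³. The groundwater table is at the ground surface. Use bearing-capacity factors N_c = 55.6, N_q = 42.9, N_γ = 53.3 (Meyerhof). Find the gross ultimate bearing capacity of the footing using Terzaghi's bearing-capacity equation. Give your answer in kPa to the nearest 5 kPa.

q_ult ≈ 1940 kPa

With the water table at the surface the whole profile is submerged: γ' = 18.9 − 9.81 = 9.09 kN/m³, so q = γ'·D_f = 23.816 kPa; the same γ' applies in the ½γBN_γ term.
q_ult = q·N_q + 0.5·γ·B·N_γ
     = 23.816 × 42.9 + 0.5 × 9.09 × 3.8 × 53.3
     = 1021.7 + 920.54 = 1942.2 kPa.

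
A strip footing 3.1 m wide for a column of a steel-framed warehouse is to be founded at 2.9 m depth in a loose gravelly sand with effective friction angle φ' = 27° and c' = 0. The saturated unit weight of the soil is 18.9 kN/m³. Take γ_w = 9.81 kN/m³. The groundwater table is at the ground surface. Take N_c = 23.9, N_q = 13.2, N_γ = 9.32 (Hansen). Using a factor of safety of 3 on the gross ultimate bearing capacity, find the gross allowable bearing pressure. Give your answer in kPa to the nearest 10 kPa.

Water table at ground surface, so effective unit weight γ' = 18.9 − 9.81 = 9.09 kN/m³ is used throughout; overburden q = 9.09 × 2.9 = 26.361 kPa; the same γ' applies in the ½γBN_γ term.
Surcharge term q·N_q = 26.361 × 13.2 = 347.97 kPa; self-weight term 0.5·γ·B·N_γ = 0.5 × 9.09 × 3.1 × 9.32 = 131.31 kPa.
q_ult = 347.97 + 131.31 = 479.28 kPa.
q_all = 479.28 / 3 = 159.76 kPa.

q_all ≈ 160 kPa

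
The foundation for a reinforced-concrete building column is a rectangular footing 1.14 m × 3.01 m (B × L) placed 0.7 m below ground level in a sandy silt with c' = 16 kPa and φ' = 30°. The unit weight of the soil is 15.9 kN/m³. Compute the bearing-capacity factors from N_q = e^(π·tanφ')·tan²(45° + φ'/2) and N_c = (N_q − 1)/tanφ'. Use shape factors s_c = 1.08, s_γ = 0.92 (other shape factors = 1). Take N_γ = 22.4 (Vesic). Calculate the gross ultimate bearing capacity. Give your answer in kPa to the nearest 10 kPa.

q_ult ≈ 910 kPa

tan30° = 0.5774, so N_q = e^(π×0.5774)·tan²(60°) = 6.134 × 3.0 = 18.4.
N_c = (18.4 − 1)/tan30° = 30.14.
q = γ·D_f = 15.9 × 0.7 = 11.13 kPa.
c·N_c·s_c = 16 × 30.14 × 1.08 = 520.81 kPa
q·N_q = 11.13 × 18.401 = 204.8 kPa
0.5·γ·B·N_γ·s_γ = 0.5 × 15.9 × 1.14 × 22.4 × 0.92 = 186.77 kPa
q_ult = 520.81 + 204.8 + 186.77 = 912.39 kPa.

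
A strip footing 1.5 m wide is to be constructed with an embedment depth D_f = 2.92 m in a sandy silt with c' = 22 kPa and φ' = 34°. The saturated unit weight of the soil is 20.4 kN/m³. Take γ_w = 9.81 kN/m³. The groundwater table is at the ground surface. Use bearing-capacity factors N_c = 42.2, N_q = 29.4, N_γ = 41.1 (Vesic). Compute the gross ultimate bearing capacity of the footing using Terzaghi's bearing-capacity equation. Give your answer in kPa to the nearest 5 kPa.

Water table at ground surface, so effective unit weight γ' = 20.4 − 9.81 = 10.59 kN/m³ is used throughout; overburden q = 10.59 × 2.92 = 30.923 kPa; the same γ' applies in the ½γBN_γ term.
Cohesion term c·N_c = 22 × 42.2 = 928.4 kPa; surcharge term q·N_q = 30.923 × 29.4 = 909.13 kPa; self-weight term 0.5·γ·B·N_γ = 0.5 × 10.59 × 1.5 × 41.1 = 326.44 kPa.
q_ult = 928.4 + 909.13 + 326.44 = 2164 kPa.

q_ult ≈ 2165 kPa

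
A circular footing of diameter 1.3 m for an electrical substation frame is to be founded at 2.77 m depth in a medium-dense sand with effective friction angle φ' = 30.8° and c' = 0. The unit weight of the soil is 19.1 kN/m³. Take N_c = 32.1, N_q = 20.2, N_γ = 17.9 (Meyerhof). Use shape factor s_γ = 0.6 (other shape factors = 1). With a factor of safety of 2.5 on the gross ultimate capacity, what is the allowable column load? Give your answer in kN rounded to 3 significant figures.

Overburden at base level: q = 19.1 × 2.77 = 52.907 kPa.
Surcharge term q·N_q = 52.907 × 20.2 = 1068.7 kPa; self-weight term 0.5·γ·B·N_γ·s_γ = 0.5 × 19.1 × 1.3 × 17.9 × 0.6 = 133.34 kPa.
q_ult = 1068.7 + 133.34 = 1202.1 kPa.
Gross allowable pressure q_all = 1202.1 / 2.5 = 480.82 kPa.
Footing area = 1.3273 m², so allowable column load = 480.82 × 1.3273 = 638.2 kN.

P_all ≈ 638 kN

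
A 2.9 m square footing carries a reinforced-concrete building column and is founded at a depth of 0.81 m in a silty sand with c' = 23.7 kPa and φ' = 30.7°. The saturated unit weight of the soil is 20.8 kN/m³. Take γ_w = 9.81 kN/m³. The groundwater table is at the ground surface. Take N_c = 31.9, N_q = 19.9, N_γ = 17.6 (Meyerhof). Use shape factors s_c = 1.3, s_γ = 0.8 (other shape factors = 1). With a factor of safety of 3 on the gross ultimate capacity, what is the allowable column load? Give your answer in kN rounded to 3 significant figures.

P_all ≈ 3880 kN

With the water table at the surface the whole profile is submerged: γ' = 20.8 − 9.81 = 10.99 kN/m³, so q = γ'·D_f = 8.9019 kPa; the same γ' applies in the ½γBN_γ term.
q_ult = c·N_c·s_c + q·N_q + 0.5·γ·B·N_γ·s_γ
     = 23.7 × 31.9 × 1.3 + 8.9019 × 19.9 + 0.5 × 10.99 × 2.9 × 17.6 × 0.8
     = 982.84 + 177.15 + 224.37 = 1384.4 kPa.
Gross allowable pressure q_all = 1384.4 / 3 = 461.45 kPa.
Footing area = 8.41 m², so allowable column load = 461.45 × 8.41 = 3880.8 kN.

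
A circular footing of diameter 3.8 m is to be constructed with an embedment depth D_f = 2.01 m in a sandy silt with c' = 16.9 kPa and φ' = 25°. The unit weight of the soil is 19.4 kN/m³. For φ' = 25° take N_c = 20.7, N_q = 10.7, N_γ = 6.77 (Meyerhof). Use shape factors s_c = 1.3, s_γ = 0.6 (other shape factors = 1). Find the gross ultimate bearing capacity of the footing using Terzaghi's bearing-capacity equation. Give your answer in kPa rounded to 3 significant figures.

q = γ·D_f = 19.4 × 2.01 = 38.994 kPa.
c·N_c·s_c = 16.9 × 20.7 × 1.3 = 454.78 kPa
q·N_q = 38.994 × 10.7 = 417.24 kPa
0.5·γ·B·N_γ·s_γ = 0.5 × 19.4 × 3.8 × 6.77 × 0.6 = 149.73 kPa
q_ult = 454.78 + 417.24 + 149.73 = 1021.7 kPa.

q_ult ≈ 1020 kPa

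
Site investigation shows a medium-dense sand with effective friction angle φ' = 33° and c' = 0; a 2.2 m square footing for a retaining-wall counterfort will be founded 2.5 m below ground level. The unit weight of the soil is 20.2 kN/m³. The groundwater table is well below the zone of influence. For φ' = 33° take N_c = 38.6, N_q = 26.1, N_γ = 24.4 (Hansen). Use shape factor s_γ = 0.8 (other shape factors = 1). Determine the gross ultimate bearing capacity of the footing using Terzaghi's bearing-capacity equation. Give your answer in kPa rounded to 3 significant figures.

q_ult ≈ 1750 kPa

Overburden at base level: q = 20.2 × 2.5 = 50.5 kPa.
Surcharge term q·N_q = 50.5 × 26.1 = 1318.1 kPa; self-weight term 0.5·γ·B·N_γ·s_γ = 0.5 × 20.2 × 2.2 × 24.4 × 0.8 = 433.73 kPa.
q_ult = 1318.1 + 433.73 = 1751.8 kPa.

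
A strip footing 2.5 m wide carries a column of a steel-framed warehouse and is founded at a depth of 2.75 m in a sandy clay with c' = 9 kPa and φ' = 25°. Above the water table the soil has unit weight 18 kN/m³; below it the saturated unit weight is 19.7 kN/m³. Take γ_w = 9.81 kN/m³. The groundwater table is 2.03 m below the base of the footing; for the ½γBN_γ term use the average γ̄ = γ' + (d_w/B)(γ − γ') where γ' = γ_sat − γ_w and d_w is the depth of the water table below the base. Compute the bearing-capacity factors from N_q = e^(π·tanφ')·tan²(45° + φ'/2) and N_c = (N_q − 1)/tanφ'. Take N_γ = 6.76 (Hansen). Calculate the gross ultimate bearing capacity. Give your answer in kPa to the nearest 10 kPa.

tan25° = 0.4663, so N_q = e^(π×0.4663)·tan²(57.5°) = 4.327 × 2.464 = 10.66.
N_c = (10.66 − 1)/tan25° = 20.72.
q = γ·D_f = 18 × 2.75 = 49.5 kPa.
γ' = 9.89 kN/m³; averaging over the depth B below the base, γ̄ = γ' + (d_w/B)(γ − γ') = 16.475 kN/m³.
c·N_c = 9 × 20.721 = 186.48 kPa
q·N_q = 49.5 × 10.662 = 527.78 kPa
0.5·γ·B·N_γ = 0.5 × 16.475 × 2.5 × 6.76 = 139.22 kPa
q_ult = 186.48 + 527.78 + 139.22 = 853.48 kPa.

q_ult ≈ 850 kPa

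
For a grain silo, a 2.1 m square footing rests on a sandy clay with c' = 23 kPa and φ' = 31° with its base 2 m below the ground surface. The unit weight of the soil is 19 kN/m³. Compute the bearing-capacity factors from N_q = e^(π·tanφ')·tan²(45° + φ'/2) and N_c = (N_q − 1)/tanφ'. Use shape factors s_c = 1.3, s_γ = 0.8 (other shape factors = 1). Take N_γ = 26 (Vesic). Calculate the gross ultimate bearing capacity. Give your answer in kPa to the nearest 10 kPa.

tan31° = 0.6009, so N_q = e^(π×0.6009)·tan²(60.5°) = 6.604 × 3.124 = 20.63.
N_c = (20.63 − 1)/tan31° = 32.67.
Overburden at base level: q = 19 × 2 = 38 kPa.
Cohesion term c·N_c·s_c = 23 × 32.671 × 1.3 = 976.87 kPa; surcharge term q·N_q = 38 × 20.631 = 783.97 kPa; self-weight term 0.5·γ·B·N_γ·s_γ = 0.5 × 19 × 2.1 × 26 × 0.8 = 414.96 kPa.
q_ult = 976.87 + 783.97 + 414.96 = 2175.8 kPa.

q_ult ≈ 2180 kPa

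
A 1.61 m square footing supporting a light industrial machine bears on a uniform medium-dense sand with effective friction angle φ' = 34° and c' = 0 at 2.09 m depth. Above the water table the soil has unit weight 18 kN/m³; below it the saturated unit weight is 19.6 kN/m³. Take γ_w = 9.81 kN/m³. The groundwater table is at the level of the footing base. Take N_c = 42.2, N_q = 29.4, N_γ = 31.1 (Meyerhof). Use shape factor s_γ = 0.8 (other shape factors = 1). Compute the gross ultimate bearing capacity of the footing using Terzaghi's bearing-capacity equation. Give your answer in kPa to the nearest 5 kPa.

q_ult ≈ 1300 kPa

q = γ·D_f = 18 × 2.09 = 37.62 kPa.
For the ½γBN_γ term take γ' = 19.6 − 9.81 = 9.79 kN/m³ (soil below base is submerged).
q·N_q = 37.62 × 29.4 = 1106 kPa
0.5·γ·B·N_γ·s_γ = 0.5 × 9.79 × 1.61 × 31.1 × 0.8 = 196.08 kPa
q_ult = 1106 + 196.08 = 1302.1 kPa.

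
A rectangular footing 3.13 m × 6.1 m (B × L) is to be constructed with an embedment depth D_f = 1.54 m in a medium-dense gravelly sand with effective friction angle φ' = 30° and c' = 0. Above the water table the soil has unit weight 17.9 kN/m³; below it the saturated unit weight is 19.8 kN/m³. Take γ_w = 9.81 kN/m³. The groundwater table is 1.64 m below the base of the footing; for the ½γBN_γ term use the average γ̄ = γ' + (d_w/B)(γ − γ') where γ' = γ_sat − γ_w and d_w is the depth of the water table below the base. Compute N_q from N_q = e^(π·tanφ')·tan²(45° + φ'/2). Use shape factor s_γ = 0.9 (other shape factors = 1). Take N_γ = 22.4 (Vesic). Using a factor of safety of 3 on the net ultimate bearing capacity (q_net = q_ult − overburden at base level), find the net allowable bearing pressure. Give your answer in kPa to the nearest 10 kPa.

q_all(net) ≈ 310 kPa

N_q = e^(π·tan30°)·tan²(60°) = 18.4.
Effective surcharge at the founding depth q = γ·D_f = 17.9 × 1.54 = 27.566 kPa.
With d_w = 1.64 m < B, γ̄ = 9.99 + (1.64/3.13) × (17.9 − 9.99) = 14.135 kN/m³.
q_ult = q·N_q + 0.5·γ·B·N_γ·s_γ
     = 27.566 × 18.401 + 0.5 × 14.135 × 3.13 × 22.4 × 0.9
     = 507.25 + 445.95 = 953.2 kPa.
q_net = 953.2 − 27.566 = 925.63 kPa.
q_all(net) = 925.63 / 3 = 308.54 kPa.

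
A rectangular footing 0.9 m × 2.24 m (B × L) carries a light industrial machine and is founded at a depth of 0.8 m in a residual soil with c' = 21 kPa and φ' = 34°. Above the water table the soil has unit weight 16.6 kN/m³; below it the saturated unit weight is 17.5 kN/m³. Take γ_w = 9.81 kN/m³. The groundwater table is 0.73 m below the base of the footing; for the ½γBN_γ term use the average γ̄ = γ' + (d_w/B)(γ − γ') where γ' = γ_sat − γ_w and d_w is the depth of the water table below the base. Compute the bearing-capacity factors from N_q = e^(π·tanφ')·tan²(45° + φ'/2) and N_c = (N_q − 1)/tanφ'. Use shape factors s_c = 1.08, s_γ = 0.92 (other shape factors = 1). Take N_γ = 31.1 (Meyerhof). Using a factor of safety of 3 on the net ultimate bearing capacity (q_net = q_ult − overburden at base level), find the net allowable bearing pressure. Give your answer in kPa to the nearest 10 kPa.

q_all(net) ≈ 510 kPa

N_q = e^(π·tan34°)·tan²(62°) = 29.44; N_c = (N_q − 1)/tanφ' = 42.16.
Effective surcharge at the founding depth q = γ·D_f = 16.6 × 0.8 = 13.28 kPa.
With d_w = 0.73 m < B, γ̄ = 7.69 + (0.73/0.9) × (16.6 − 7.69) = 14.917 kN/m³.
q_ult = c·N_c·s_c + q·N_q + 0.5·γ·B·N_γ·s_γ
     = 21 × 42.164 × 1.08 + 13.28 × 29.44 + 0.5 × 14.917 × 0.9 × 31.1 × 0.92
     = 956.27 + 390.96 + 192.06 = 1539.3 kPa.
q_net = 1539.3 − 13.28 = 1526 kPa.
q_all(net) = 1526 / 3 = 508.67 kPa.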